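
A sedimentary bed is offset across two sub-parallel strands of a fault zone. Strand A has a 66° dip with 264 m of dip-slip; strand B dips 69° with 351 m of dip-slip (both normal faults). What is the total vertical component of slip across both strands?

throw_A = 264 × sin(66°) = 241.2 m
throw_B = 351 × sin(69°) = 327.7 m
total = 241.2 + 327.7 = 569 m

569 m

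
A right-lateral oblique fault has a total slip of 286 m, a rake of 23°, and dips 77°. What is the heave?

dip-slip = net slip × sin(rake) = 286 m × sin(23°) = 111.7 m
heave = dip-slip × cos(dip) = 111.7 × cos(77°) = 25.1 m

25.1 m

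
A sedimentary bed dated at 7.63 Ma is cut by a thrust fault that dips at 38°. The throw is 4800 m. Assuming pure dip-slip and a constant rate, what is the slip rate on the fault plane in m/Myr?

1020 m/Myr

dip-slip = throw / sin(dip) = 4800 m / sin(38°) = 7796 m
rate = 7796 m / 7.63 Ma = 0.00102 m/yr = 1020 m/Myr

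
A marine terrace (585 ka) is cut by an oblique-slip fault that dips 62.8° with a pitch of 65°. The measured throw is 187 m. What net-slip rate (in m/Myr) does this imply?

397 m/Myr

dip-slip = throw / sin(dip) = 187 / sin(62.8°) = 210.3 m
net slip = dip-slip / sin(rake) = 210.3 / sin(65°) = 232 m
rate = 232 m / 585 ka = 0.000397 m/yr = 397 m/Myr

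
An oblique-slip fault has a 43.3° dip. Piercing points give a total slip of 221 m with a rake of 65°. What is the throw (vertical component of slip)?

dip-slip = net slip × sin(rake) = 221 m × sin(65°) = 200.3 m
throw = dip-slip × sin(dip) = 200.3 × sin(43.3°) = 137 m

137 m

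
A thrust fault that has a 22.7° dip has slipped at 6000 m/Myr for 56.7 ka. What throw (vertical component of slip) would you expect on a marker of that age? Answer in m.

131 m

dip-slip = rate × time = 6000 m/Myr × 56.7 ka = 340.2 m
throw = dip-slip × sin(dip) = 340.2 × sin(22.7°) = 131 m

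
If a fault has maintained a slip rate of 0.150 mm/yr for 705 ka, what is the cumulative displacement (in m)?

106 m

slip = rate × time = 0.150 mm/yr × 705 ka = 106 m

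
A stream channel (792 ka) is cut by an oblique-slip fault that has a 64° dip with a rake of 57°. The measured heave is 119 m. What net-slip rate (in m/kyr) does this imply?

dip-slip = heave / cos(dip) = 119 / cos(64°) = 271.5 m
net slip = dip-slip / sin(rake) = 271.5 / sin(57°) = 323.7 m
rate = 323.7 m / 792 ka = 0.000409 m/yr = 0.409 m/kyr

0.409 m/kyr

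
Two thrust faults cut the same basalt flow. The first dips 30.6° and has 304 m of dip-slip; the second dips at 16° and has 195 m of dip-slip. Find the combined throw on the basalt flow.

throw_A = 304 × sin(30.6°) = 154.7 m
throw_B = 195 × sin(16°) = 53.75 m
total = 154.7 + 53.75 = 208 m

208 m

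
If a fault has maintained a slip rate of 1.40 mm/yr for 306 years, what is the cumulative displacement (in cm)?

slip = rate × time = 1.40 mm/yr × 306 years = 0.428 m = 42.8 cm

42.8 cm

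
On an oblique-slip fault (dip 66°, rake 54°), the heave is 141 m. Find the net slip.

428 m

dip-slip = heave / cos(dip) = 141 / cos(66°) = 346.7 m
net slip = dip-slip / sin(rake) = 346.7 / sin(54°) = 428 m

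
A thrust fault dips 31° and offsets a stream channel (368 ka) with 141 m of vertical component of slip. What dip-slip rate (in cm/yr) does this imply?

0.0744 cm/yr

dip-slip = throw / sin(dip) = 141 m / sin(31°) = 273.8 m
rate = 273.8 m / 368 ka = 0.000744 m/yr = 0.0744 cm/yr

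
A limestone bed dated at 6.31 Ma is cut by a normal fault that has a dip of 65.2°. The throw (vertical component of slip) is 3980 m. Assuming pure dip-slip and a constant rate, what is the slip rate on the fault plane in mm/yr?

0.695 mm/yr

dip-slip = throw / sin(dip) = 3980 m / sin(65.2°) = 4384 m
rate = 4384 m / 6.31 Ma = 0.000695 m/yr = 0.695 mm/yr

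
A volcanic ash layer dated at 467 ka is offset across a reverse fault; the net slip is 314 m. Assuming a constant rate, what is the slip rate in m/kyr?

rate = 314 m / 467 ka = 0.000672 m/yr = 0.672 m/kyr

0.672 m/kyr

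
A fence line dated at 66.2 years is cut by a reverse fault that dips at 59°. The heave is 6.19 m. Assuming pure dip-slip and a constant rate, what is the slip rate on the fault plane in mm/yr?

dip-slip = heave / cos(dip) = 6.19 m / cos(59°) = 12.02 m
rate = 12.02 m / 66.2 years = 0.182 m/yr = 182 mm/yr

182 mm/yr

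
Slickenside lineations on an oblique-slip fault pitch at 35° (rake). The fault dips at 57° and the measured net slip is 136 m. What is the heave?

42.5 m

dip-slip = net slip × sin(rake) = 136 m × sin(35°) = 78.01 m
heave = dip-slip × cos(dip) = 78.01 × cos(57°) = 42.5 m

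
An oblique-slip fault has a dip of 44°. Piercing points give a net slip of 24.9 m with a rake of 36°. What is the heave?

10.5 m

dip-slip = net slip × sin(rake) = 24.9 m × sin(36°) = 14.64 m
heave = dip-slip × cos(dip) = 14.64 × cos(44°) = 10.5 m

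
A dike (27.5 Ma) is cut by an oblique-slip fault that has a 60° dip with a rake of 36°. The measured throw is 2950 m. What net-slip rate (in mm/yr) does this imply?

0.211 mm/yr

dip-slip = throw / sin(dip) = 2950 / sin(60°) = 3406 m
net slip = dip-slip / sin(rake) = 3406 / sin(36°) = 5795 m
rate = 5795 m / 27.5 Ma = 0.000211 m/yr = 0.211 mm/yr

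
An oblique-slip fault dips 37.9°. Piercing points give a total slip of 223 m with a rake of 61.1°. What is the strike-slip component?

strike-slip = net slip × cos(rake) = 223 m × cos(61.1°) = 108 m

108 m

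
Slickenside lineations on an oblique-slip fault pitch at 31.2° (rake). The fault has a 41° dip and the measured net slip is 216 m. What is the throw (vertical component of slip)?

73.4 m

dip-slip = net slip × sin(rake) = 216 m × sin(31.2°) = 111.9 m
throw = dip-slip × sin(dip) = 111.9 × sin(41°) = 73.4 m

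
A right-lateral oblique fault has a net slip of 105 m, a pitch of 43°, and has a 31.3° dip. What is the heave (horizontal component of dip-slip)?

dip-slip = net slip × sin(rake) = 105 m × sin(43°) = 71.61 m
heave = dip-slip × cos(dip) = 71.61 × cos(31.3°) = 61.2 m

61.2 m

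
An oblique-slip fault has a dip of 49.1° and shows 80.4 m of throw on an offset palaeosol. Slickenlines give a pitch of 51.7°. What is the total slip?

136 m

dip-slip = throw / sin(dip) = 80.4 / sin(49.1°) = 106.4 m
net slip = dip-slip / sin(rake) = 106.4 / sin(51.7°) = 136 m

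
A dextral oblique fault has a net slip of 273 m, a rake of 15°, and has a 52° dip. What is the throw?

dip-slip = net slip × sin(rake) = 273 m × sin(15°) = 70.66 m
throw = dip-slip × sin(dip) = 70.66 × sin(52°) = 55.7 m

55.7 m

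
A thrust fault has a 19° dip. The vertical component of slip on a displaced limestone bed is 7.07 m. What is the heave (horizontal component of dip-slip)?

heave = throw / tan(dip) = 7.07 / tan(19°) = 20.5 m

20.5 m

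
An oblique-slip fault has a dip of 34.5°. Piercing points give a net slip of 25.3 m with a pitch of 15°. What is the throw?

dip-slip = net slip × sin(rake) = 25.3 m × sin(15°) = 6.548 m
throw = dip-slip × sin(dip) = 6.548 × sin(34.5°) = 3.71 m

3.71 m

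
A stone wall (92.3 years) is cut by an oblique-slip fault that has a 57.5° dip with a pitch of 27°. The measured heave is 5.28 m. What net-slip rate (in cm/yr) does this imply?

dip-slip = heave / cos(dip) = 5.28 / cos(57.5°) = 9.827 m
net slip = dip-slip / sin(rake) = 9.827 / sin(27°) = 21.65 m
rate = 21.65 m / 92.3 years = 0.235 m/yr = 23.5 cm/yr

23.5 cm/yr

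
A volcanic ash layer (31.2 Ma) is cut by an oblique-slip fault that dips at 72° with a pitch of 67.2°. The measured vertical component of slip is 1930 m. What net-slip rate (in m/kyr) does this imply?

0.0706 m/kyr

dip-slip = throw / sin(dip) = 1930 / sin(72°) = 2029 m
net slip = dip-slip / sin(rake) = 2029 / sin(67.2°) = 2201 m
rate = 2201 m / 31.2 Ma = 0.0000706 m/yr = 0.0706 m/kyr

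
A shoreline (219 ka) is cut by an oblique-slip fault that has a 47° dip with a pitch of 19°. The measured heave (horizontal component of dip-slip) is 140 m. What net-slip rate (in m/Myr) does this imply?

2880 m/Myr

dip-slip = heave / cos(dip) = 140 / cos(47°) = 205.3 m
net slip = dip-slip / sin(rake) = 205.3 / sin(19°) = 630.5 m
rate = 630.5 m / 219 ka = 0.00288 m/yr = 2880 m/Myr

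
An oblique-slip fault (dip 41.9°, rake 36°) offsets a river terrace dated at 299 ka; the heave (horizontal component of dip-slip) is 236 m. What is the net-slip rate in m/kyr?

1.80 m/kyr

dip-slip = heave / cos(dip) = 236 / cos(41.9°) = 317.1 m
net slip = dip-slip / sin(rake) = 317.1 / sin(36°) = 539.4 m
rate = 539.4 m / 299 ka = 0.00180 m/yr = 1.80 m/kyr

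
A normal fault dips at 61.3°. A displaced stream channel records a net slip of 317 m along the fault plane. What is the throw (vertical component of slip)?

throw = dip-slip × sin(dip) = 317 m × sin(61.3°) = 278 m

278 m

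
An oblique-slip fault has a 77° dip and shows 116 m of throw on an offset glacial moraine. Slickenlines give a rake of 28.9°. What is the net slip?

dip-slip = throw / sin(dip) = 116 / sin(77°) = 119.1 m
net slip = dip-slip / sin(rake) = 119.1 / sin(28.9°) = 246 m

246 m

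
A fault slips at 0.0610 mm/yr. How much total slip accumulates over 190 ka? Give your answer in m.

slip = rate × time = 0.0610 mm/yr × 190 ka = 11.6 m

11.6 m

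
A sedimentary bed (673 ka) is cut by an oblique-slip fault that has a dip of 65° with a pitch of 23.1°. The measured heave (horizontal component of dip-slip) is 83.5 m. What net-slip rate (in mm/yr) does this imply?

0.748 mm/yr

dip-slip = heave / cos(dip) = 83.5 / cos(65°) = 197.6 m
net slip = dip-slip / sin(rake) = 197.6 / sin(23.1°) = 503.6 m
rate = 503.6 m / 673 ka = 0.000748 m/yr = 0.748 mm/yr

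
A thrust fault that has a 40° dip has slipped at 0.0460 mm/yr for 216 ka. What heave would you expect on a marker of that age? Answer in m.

dip-slip = rate × time = 0.0460 mm/yr × 216 ka = 9.936 m
heave = dip-slip × cos(dip) = 9.936 × cos(40°) = 7.61 m

7.61 m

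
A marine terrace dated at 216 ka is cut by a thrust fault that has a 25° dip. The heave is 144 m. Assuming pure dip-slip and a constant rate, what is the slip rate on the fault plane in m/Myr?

736 m/Myr

dip-slip = heave / cos(dip) = 144 m / cos(25°) = 158.9 m
rate = 158.9 m / 216 ka = 0.000736 m/yr = 736 m/Myr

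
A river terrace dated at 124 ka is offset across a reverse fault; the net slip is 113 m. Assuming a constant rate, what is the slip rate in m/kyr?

rate = 113 m / 124 ka = 0.000911 m/yr = 0.911 m/kyr

0.911 m/kyr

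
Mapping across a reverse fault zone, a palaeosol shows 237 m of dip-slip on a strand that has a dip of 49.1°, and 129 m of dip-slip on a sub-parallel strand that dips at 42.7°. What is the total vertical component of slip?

throw_A = 237 × sin(49.1°) = 179.1 m
throw_B = 129 × sin(42.7°) = 87.48 m
total = 179.1 + 87.48 = 267 m

267 m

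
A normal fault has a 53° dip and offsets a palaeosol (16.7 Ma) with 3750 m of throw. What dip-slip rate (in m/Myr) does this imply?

dip-slip = throw / sin(dip) = 3750 m / sin(53°) = 4696 m
rate = 4696 m / 16.7 Ma = 0.000281 m/yr = 281 m/Myr

281 m/Myr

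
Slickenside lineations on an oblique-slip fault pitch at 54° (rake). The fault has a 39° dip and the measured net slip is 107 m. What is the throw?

dip-slip = net slip × sin(rake) = 107 m × sin(54°) = 86.56 m
throw = dip-slip × sin(dip) = 86.56 × sin(39°) = 54.5 m

54.5 m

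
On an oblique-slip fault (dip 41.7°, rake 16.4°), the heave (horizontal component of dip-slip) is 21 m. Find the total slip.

99.6 m

dip-slip = heave / cos(dip) = 21 / cos(41.7°) = 28.13 m
net slip = dip-slip / sin(rake) = 28.13 / sin(16.4°) = 99.6 m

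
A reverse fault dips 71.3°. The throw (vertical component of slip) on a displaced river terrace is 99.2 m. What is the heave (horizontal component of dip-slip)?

heave = throw / tan(dip) = 99.2 / tan(71.3°) = 33.6 m

33.6 m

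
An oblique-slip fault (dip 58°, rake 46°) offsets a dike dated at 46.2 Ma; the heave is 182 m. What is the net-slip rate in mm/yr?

0.0103 mm/yr

dip-slip = heave / cos(dip) = 182 / cos(58°) = 343.4 m
net slip = dip-slip / sin(rake) = 343.4 / sin(46°) = 477.4 m
rate = 477.4 m / 46.2 Ma = 0.0000103 m/yr = 0.0103 mm/yr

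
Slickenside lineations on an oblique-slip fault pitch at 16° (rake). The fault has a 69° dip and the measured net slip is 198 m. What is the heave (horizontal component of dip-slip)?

19.6 m

dip-slip = net slip × sin(rake) = 198 m × sin(16°) = 54.58 m
heave = dip-slip × cos(dip) = 54.58 × cos(69°) = 19.6 m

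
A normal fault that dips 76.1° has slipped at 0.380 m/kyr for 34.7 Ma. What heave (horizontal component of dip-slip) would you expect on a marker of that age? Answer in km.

3.17 km

dip-slip = rate × time = 0.380 m/kyr × 34.7 Ma = 13190 m
heave = dip-slip × cos(dip) = 13190 × cos(76.1°) = 3170 m = 3.17 km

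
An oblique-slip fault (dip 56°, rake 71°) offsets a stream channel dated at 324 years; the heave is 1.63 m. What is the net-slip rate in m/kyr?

9.52 m/kyr

dip-slip = heave / cos(dip) = 1.63 / cos(56°) = 2.915 m
net slip = dip-slip / sin(rake) = 2.915 / sin(71°) = 3.083 m
rate = 3.083 m / 324 years = 0.00952 m/yr = 9.52 m/kyr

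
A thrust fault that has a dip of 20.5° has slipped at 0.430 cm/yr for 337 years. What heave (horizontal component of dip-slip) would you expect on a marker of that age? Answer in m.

1.36 m

dip-slip = rate × time = 0.430 cm/yr × 337 years = 1.449 m
heave = dip-slip × cos(dip) = 1.449 × cos(20.5°) = 1.36 m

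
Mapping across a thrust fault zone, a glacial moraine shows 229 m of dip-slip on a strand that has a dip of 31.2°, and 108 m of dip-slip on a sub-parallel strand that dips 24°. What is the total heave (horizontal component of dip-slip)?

heave_A = 229 × cos(31.2°) = 195.9 m
heave_B = 108 × cos(24°) = 98.66 m
total = 195.9 + 98.66 = 295 m

295 m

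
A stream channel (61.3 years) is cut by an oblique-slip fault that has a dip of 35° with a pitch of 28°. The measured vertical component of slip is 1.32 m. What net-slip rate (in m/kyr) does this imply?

80 m/kyr

dip-slip = throw / sin(dip) = 1.32 / sin(35°) = 2.301 m
net slip = dip-slip / sin(rake) = 2.301 / sin(28°) = 4.902 m
rate = 4.902 m / 61.3 years = 0.0800 m/yr = 80 m/kyr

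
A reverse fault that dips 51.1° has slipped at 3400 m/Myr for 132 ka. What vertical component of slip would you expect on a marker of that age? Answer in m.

349 m

dip-slip = rate × time = 3400 m/Myr × 132 ka = 448.8 m
throw = dip-slip × sin(dip) = 448.8 × sin(51.1°) = 349 m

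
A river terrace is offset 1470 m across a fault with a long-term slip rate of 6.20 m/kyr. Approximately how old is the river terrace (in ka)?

237 ka

age = offset / rate = 1470 m / (6.20 m/kyr) = 237000 yr = 237 ka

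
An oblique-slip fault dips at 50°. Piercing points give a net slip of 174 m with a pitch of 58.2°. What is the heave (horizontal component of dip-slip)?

95.1 m

dip-slip = net slip × sin(rake) = 174 m × sin(58.2°) = 147.9 m
heave = dip-slip × cos(dip) = 147.9 × cos(50°) = 95.1 m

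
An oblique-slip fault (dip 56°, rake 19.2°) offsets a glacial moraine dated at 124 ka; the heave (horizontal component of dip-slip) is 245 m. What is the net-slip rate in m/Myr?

dip-slip = heave / cos(dip) = 245 / cos(56°) = 438.1 m
net slip = dip-slip / sin(rake) = 438.1 / sin(19.2°) = 1332 m
rate = 1332 m / 124 ka = 0.0107 m/yr = 10700 m/Myr

10700 m/Myr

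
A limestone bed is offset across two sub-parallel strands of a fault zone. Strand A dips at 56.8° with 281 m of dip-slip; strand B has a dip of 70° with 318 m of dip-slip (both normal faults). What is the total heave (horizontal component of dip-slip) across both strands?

heave_A = 281 × cos(56.8°) = 153.9 m
heave_B = 318 × cos(70°) = 108.8 m
total = 153.9 + 108.8 = 263 m

263 m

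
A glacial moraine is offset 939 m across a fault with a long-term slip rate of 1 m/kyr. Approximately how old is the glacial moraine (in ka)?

age = offset / rate = 939 m / (1 m/kyr) = 939000 yr = 939 ka

939 ka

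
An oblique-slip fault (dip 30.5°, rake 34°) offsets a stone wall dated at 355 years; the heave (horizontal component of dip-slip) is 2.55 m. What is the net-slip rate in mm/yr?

14.9 mm/yr

dip-slip = heave / cos(dip) = 2.55 / cos(30.5°) = 2.960 m
net slip = dip-slip / sin(rake) = 2.960 / sin(34°) = 5.292 m
rate = 5.292 m / 355 years = 0.0149 m/yr = 14.9 mm/yr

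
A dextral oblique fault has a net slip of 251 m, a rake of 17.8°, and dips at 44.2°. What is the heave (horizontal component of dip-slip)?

55 m

dip-slip = net slip × sin(rake) = 251 m × sin(17.8°) = 76.73 m
heave = dip-slip × cos(dip) = 76.73 × cos(44.2°) = 55 m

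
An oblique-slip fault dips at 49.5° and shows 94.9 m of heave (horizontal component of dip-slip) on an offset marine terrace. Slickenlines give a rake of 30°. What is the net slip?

292 m

dip-slip = heave / cos(dip) = 94.9 / cos(49.5°) = 146.1 m
net slip = dip-slip / sin(rake) = 146.1 / sin(30°) = 292 m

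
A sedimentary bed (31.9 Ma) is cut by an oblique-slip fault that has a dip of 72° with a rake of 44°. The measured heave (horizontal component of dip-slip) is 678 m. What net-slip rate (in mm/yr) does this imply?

0.0990 mm/yr

dip-slip = heave / cos(dip) = 678 / cos(72°) = 2194 m
net slip = dip-slip / sin(rake) = 2194 / sin(44°) = 3158 m
rate = 3158 m / 31.9 Ma = 0.0000990 m/yr = 0.0990 mm/yr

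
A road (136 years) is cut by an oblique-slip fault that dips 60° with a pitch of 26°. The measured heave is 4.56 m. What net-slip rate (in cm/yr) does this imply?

15.3 cm/yr

dip-slip = heave / cos(dip) = 4.56 / cos(60°) = 9.120 m
net slip = dip-slip / sin(rake) = 9.120 / sin(26°) = 20.80 m
rate = 20.80 m / 136 years = 0.153 m/yr = 15.3 cm/yr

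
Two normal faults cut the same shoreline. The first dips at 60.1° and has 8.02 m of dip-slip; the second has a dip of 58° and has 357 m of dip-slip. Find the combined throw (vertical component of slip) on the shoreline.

throw_A = 8.02 × sin(60.1°) = 6.953 m
throw_B = 357 × sin(58°) = 302.8 m
total = 6.953 + 302.8 = 310 m

310 m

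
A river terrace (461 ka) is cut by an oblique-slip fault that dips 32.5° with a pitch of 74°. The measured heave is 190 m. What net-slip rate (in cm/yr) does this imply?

0.0508 cm/yr

dip-slip = heave / cos(dip) = 190 / cos(32.5°) = 225.3 m
net slip = dip-slip / sin(rake) = 225.3 / sin(74°) = 234.4 m
rate = 234.4 m / 461 ka = 0.000508 m/yr = 0.0508 cm/yr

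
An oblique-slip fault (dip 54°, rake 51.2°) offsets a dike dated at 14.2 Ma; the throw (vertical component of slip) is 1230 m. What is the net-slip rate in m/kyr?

dip-slip = throw / sin(dip) = 1230 / sin(54°) = 1520 m
net slip = dip-slip / sin(rake) = 1520 / sin(51.2°) = 1951 m
rate = 1951 m / 14.2 Ma = 0.000137 m/yr = 0.137 m/kyr

0.137 m/kyr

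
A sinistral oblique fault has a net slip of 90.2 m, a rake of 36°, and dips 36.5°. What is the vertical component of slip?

31.5 m

dip-slip = net slip × sin(rake) = 90.2 m × sin(36°) = 53.02 m
throw = dip-slip × sin(dip) = 53.02 × sin(36.5°) = 31.5 m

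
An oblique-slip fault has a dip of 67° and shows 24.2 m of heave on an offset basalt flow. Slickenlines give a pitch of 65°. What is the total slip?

68.3 m

dip-slip = heave / cos(dip) = 24.2 / cos(67°) = 61.94 m
net slip = dip-slip / sin(rake) = 61.94 / sin(65°) = 68.3 m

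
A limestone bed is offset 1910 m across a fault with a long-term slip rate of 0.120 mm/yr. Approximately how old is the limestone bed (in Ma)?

age = offset / rate = 1910 m / (0.120 mm/yr) = 1.59e+07 yr = 15.9 Ma

15.9 Ma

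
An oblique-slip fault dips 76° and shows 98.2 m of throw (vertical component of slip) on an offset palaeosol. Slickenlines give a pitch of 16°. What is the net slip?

dip-slip = throw / sin(dip) = 98.2 / sin(76°) = 101.2 m
net slip = dip-slip / sin(rake) = 101.2 / sin(16°) = 367 m

367 m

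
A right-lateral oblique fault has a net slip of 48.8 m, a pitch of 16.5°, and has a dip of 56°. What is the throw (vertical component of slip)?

11.5 m

dip-slip = net slip × sin(rake) = 48.8 m × sin(16.5°) = 13.86 m
throw = dip-slip × sin(dip) = 13.86 × sin(56°) = 11.5 m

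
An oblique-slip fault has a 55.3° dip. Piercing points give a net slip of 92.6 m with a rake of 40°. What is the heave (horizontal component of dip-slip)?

dip-slip = net slip × sin(rake) = 92.6 m × sin(40°) = 59.52 m
heave = dip-slip × cos(dip) = 59.52 × cos(55.3°) = 33.9 m

33.9 m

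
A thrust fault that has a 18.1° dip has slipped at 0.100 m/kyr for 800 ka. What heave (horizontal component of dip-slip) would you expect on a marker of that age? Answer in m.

76 m

dip-slip = rate × time = 0.100 m/kyr × 800 ka = 80 m
heave = dip-slip × cos(dip) = 80 × cos(18.1°) = 76 m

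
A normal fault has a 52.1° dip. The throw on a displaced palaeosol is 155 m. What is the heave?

heave = throw / tan(dip) = 155 / tan(52.1°) = 121 m

121 m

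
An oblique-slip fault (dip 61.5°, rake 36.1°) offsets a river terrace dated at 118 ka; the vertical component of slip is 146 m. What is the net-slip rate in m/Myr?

dip-slip = throw / sin(dip) = 146 / sin(61.5°) = 166.1 m
net slip = dip-slip / sin(rake) = 166.1 / sin(36.1°) = 282 m
rate = 282 m / 118 ka = 0.00239 m/yr = 2390 m/Myr

2390 m/Myr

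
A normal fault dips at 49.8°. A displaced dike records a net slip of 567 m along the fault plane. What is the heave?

heave = dip-slip × cos(dip) = 567 m × cos(49.8°) = 366 m

366 m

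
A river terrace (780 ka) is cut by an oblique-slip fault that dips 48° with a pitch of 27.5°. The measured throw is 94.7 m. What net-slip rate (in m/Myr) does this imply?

354 m/Myr

dip-slip = throw / sin(dip) = 94.7 / sin(48°) = 127.4 m
net slip = dip-slip / sin(rake) = 127.4 / sin(27.5°) = 276 m
rate = 276 m / 780 ka = 0.000354 m/yr = 354 m/Myr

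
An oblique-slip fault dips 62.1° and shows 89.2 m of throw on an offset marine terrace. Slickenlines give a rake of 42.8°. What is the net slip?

dip-slip = throw / sin(dip) = 89.2 / sin(62.1°) = 100.9 m
net slip = dip-slip / sin(rake) = 100.9 / sin(42.8°) = 149 m

149 m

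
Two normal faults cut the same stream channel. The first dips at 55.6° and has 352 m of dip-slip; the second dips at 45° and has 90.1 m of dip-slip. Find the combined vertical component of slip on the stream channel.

354 m

throw_A = 352 × sin(55.6°) = 290.4 m
throw_B = 90.1 × sin(45°) = 63.71 m
total = 290.4 + 63.71 = 354 m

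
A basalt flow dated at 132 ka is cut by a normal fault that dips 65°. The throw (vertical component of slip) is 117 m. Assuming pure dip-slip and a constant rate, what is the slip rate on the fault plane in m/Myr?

dip-slip = throw / sin(dip) = 117 m / sin(65°) = 129.1 m
rate = 129.1 m / 132 ka = 0.000978 m/yr = 978 m/Myr

978 m/Myr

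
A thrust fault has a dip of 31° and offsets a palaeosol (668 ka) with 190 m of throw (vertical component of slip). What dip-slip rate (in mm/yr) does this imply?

dip-slip = throw / sin(dip) = 190 m / sin(31°) = 368.9 m
rate = 368.9 m / 668 ka = 0.000552 m/yr = 0.552 mm/yr

0.552 mm/yr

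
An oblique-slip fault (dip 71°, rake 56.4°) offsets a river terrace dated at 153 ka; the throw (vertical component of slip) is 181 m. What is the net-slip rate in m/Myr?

1500 m/Myr

dip-slip = throw / sin(dip) = 181 / sin(71°) = 191.4 m
net slip = dip-slip / sin(rake) = 191.4 / sin(56.4°) = 229.8 m
rate = 229.8 m / 153 ka = 0.00150 m/yr = 1500 m/Myr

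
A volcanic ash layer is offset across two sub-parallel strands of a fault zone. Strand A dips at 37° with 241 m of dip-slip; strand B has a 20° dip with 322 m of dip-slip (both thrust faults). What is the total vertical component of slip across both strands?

throw_A = 241 × sin(37°) = 145 m
throw_B = 322 × sin(20°) = 110.1 m
total = 145 + 110.1 = 255 m

255 m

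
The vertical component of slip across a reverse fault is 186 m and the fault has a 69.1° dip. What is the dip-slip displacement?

199 m

dip-slip = throw / sin(dip) = 186 / sin(69.1°) = 199 m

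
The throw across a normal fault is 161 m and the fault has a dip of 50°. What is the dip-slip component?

210 m

dip-slip = throw / sin(dip) = 161 / sin(50°) = 210 m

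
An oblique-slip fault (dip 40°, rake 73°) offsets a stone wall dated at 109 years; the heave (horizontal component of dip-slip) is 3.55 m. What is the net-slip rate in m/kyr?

44.5 m/kyr

dip-slip = heave / cos(dip) = 3.55 / cos(40°) = 4.634 m
net slip = dip-slip / sin(rake) = 4.634 / sin(73°) = 4.846 m
rate = 4.846 m / 109 years = 0.0445 m/yr = 44.5 m/kyr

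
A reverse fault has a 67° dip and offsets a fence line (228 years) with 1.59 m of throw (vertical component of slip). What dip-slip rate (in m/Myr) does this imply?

7580 m/Myr

dip-slip = throw / sin(dip) = 1.59 m / sin(67°) = 1.727 m
rate = 1.727 m / 228 years = 0.00758 m/yr = 7580 m/Myr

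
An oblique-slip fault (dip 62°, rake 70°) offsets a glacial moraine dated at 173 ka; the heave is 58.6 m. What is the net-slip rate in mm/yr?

0.768 mm/yr

dip-slip = heave / cos(dip) = 58.6 / cos(62°) = 124.8 m
net slip = dip-slip / sin(rake) = 124.8 / sin(70°) = 132.8 m
rate = 132.8 m / 173 ka = 0.000768 m/yr = 0.768 mm/yr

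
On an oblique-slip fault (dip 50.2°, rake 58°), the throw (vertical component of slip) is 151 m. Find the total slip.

232 m

dip-slip = throw / sin(dip) = 151 / sin(50.2°) = 196.5 m
net slip = dip-slip / sin(rake) = 196.5 / sin(58°) = 232 m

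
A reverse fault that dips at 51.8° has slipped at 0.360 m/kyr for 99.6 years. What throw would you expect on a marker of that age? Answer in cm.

dip-slip = rate × time = 0.360 m/kyr × 99.6 years = 0.03586 m
throw = dip-slip × sin(dip) = 0.03586 × sin(51.8°) = 0.0282 m = 2.82 cm

2.82 cm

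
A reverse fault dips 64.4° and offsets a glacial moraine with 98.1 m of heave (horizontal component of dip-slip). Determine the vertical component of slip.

throw = heave × tan(dip) = 98.1 × tan(64.4°) = 205 m

205 m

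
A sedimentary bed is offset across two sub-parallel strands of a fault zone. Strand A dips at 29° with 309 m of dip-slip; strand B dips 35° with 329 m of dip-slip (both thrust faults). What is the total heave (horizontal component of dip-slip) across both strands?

540 m

heave_A = 309 × cos(29°) = 270.3 m
heave_B = 329 × cos(35°) = 269.5 m
total = 270.3 + 269.5 = 540 m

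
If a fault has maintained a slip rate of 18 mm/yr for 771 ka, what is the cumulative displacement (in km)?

slip = rate × time = 18 mm/yr × 771 ka = 13900 m = 13.9 km

13.9 km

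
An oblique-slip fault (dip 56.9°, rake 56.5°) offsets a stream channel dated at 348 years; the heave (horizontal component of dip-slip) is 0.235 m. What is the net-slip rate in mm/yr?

1.48 mm/yr

dip-slip = heave / cos(dip) = 0.235 / cos(56.9°) = 0.4303 m
net slip = dip-slip / sin(rake) = 0.4303 / sin(56.5°) = 0.5160 m
rate = 0.5160 m / 348 years = 0.00148 m/yr = 1.48 mm/yr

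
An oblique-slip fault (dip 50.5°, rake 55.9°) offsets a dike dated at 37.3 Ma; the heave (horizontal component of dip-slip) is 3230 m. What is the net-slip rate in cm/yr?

dip-slip = heave / cos(dip) = 3230 / cos(50.5°) = 5078 m
net slip = dip-slip / sin(rake) = 5078 / sin(55.9°) = 6132 m
rate = 6132 m / 37.3 Ma = 0.000164 m/yr = 0.0164 cm/yr

0.0164 cm/yr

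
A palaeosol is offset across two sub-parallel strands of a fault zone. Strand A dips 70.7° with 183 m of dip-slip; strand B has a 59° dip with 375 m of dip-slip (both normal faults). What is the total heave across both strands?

heave_A = 183 × cos(70.7°) = 60.48 m
heave_B = 375 × cos(59°) = 193.1 m
total = 60.48 + 193.1 = 254 m

254 m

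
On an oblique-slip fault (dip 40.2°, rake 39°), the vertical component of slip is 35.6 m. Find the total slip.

dip-slip = throw / sin(dip) = 35.6 / sin(40.2°) = 55.15 m
net slip = dip-slip / sin(rake) = 55.15 / sin(39°) = 87.6 m

87.6 m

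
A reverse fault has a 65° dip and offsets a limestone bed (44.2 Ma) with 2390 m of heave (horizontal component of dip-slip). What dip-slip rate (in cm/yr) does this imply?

dip-slip = heave / cos(dip) = 2390 m / cos(65°) = 5655 m
rate = 5655 m / 44.2 Ma = 0.000128 m/yr = 0.0128 cm/yr

0.0128 cm/yr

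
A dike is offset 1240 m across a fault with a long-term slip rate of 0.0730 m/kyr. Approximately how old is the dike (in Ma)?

age = offset / rate = 1240 m / (0.0730 m/kyr) = 1.7e+07 yr = 17 Ma

17 Ma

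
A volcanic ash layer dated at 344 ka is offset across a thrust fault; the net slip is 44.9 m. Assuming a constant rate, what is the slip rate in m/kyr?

rate = 44.9 m / 344 ka = 0.000131 m/yr = 0.131 m/kyr

0.131 m/kyr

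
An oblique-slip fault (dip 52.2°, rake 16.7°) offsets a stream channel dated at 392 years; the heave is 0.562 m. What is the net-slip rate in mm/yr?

dip-slip = heave / cos(dip) = 0.562 / cos(52.2°) = 0.9169 m
net slip = dip-slip / sin(rake) = 0.9169 / sin(16.7°) = 3.191 m
rate = 3.191 m / 392 years = 0.00814 m/yr = 8.14 mm/yr

8.14 mm/yr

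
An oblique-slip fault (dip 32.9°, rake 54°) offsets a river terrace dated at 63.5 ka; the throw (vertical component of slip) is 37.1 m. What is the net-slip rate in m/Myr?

dip-slip = throw / sin(dip) = 37.1 / sin(32.9°) = 68.30 m
net slip = dip-slip / sin(rake) = 68.30 / sin(54°) = 84.43 m
rate = 84.43 m / 63.5 ka = 0.00133 m/yr = 1330 m/Myr

1330 m/Myr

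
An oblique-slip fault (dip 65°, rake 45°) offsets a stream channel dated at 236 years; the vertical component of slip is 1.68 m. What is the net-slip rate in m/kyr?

dip-slip = throw / sin(dip) = 1.68 / sin(65°) = 1.854 m
net slip = dip-slip / sin(rake) = 1.854 / sin(45°) = 2.621 m
rate = 2.621 m / 236 years = 0.0111 m/yr = 11.1 m/kyr

11.1 m/kyr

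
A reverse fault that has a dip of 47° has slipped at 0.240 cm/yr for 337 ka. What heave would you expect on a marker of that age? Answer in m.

dip-slip = rate × time = 0.240 cm/yr × 337 ka = 808.8 m
heave = dip-slip × cos(dip) = 808.8 × cos(47°) = 552 m

552 m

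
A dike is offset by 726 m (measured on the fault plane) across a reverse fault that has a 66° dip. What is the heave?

295 m

heave = dip-slip × cos(dip) = 726 m × cos(66°) = 295 m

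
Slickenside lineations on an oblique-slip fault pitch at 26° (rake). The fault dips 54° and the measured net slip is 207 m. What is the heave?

dip-slip = net slip × sin(rake) = 207 m × sin(26°) = 90.74 m
heave = dip-slip × cos(dip) = 90.74 × cos(54°) = 53.3 m

53.3 m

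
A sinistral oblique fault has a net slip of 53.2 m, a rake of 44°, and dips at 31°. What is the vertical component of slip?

19 m

dip-slip = net slip × sin(rake) = 53.2 m × sin(44°) = 36.96 m
throw = dip-slip × sin(dip) = 36.96 × sin(31°) = 19 m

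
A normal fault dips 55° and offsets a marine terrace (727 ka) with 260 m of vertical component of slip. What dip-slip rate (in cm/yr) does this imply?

dip-slip = throw / sin(dip) = 260 m / sin(55°) = 317.4 m
rate = 317.4 m / 727 ka = 0.000437 m/yr = 0.0437 cm/yr

0.0437 cm/yr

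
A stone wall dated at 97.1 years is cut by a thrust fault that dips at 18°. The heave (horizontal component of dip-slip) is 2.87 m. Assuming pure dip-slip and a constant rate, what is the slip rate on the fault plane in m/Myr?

31100 m/Myr

dip-slip = heave / cos(dip) = 2.87 m / cos(18°) = 3.018 m
rate = 3.018 m / 97.1 years = 0.0311 m/yr = 31100 m/Myr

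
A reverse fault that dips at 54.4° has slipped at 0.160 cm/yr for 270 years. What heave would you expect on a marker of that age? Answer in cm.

25.1 cm

dip-slip = rate × time = 0.160 cm/yr × 270 years = 0.4320 m
heave = dip-slip × cos(dip) = 0.4320 × cos(54.4°) = 0.251 m = 25.1 cm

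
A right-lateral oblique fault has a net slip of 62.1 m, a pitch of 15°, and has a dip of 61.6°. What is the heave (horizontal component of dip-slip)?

7.64 m

dip-slip = net slip × sin(rake) = 62.1 m × sin(15°) = 16.07 m
heave = dip-slip × cos(dip) = 16.07 × cos(61.6°) = 7.64 m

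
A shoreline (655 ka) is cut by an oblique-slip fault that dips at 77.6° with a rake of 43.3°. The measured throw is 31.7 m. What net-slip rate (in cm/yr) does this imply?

0.00723 cm/yr

dip-slip = throw / sin(dip) = 31.7 / sin(77.6°) = 32.46 m
net slip = dip-slip / sin(rake) = 32.46 / sin(43.3°) = 47.33 m
rate = 47.33 m / 655 ka = 0.0000723 m/yr = 0.00723 cm/yr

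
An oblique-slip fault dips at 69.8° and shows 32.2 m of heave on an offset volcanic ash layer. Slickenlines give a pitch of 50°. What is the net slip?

122 m

dip-slip = heave / cos(dip) = 32.2 / cos(69.8°) = 93.25 m
net slip = dip-slip / sin(rake) = 93.25 / sin(50°) = 122 m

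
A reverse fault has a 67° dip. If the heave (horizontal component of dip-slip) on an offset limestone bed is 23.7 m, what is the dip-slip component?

60.7 m

dip-slip = heave / cos(dip) = 23.7 / cos(67°) = 60.7 m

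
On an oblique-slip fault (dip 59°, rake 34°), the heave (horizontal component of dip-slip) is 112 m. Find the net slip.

dip-slip = heave / cos(dip) = 112 / cos(59°) = 217.5 m
net slip = dip-slip / sin(rake) = 217.5 / sin(34°) = 389 m

389 m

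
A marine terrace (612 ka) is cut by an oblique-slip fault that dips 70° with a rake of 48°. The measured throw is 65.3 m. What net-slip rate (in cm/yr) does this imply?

dip-slip = throw / sin(dip) = 65.3 / sin(70°) = 69.49 m
net slip = dip-slip / sin(rake) = 69.49 / sin(48°) = 93.51 m
rate = 93.51 m / 612 ka = 0.000153 m/yr = 0.0153 cm/yr

0.0153 cm/yr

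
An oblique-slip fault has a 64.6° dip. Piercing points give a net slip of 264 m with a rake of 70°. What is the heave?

dip-slip = net slip × sin(rake) = 264 m × sin(70°) = 248.1 m
heave = dip-slip × cos(dip) = 248.1 × cos(64.6°) = 106 m

106 m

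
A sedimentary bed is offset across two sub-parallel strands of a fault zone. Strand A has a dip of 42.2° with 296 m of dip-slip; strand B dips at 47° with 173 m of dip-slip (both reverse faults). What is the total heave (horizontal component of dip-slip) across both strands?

heave_A = 296 × cos(42.2°) = 219.3 m
heave_B = 173 × cos(47°) = 118 m
total = 219.3 + 118 = 337 m

337 m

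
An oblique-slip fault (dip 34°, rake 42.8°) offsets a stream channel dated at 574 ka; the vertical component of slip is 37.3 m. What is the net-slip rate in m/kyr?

dip-slip = throw / sin(dip) = 37.3 / sin(34°) = 66.70 m
net slip = dip-slip / sin(rake) = 66.70 / sin(42.8°) = 98.17 m
rate = 98.17 m / 574 ka = 0.000171 m/yr = 0.171 m/kyr

0.171 m/kyr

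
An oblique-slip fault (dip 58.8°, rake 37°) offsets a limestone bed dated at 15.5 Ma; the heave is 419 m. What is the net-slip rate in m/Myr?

86.7 m/Myr

dip-slip = heave / cos(dip) = 419 / cos(58.8°) = 808.8 m
net slip = dip-slip / sin(rake) = 808.8 / sin(37°) = 1344 m
rate = 1344 m / 15.5 Ma = 0.0000867 m/yr = 86.7 m/Myr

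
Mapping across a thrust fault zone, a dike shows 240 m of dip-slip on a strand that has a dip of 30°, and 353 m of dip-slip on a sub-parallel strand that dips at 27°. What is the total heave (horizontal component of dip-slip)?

522 m

heave_A = 240 × cos(30°) = 207.8 m
heave_B = 353 × cos(27°) = 314.5 m
total = 207.8 + 314.5 = 522 m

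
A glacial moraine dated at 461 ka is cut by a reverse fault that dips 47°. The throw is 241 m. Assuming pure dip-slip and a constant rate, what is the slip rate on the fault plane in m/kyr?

0.715 m/kyr

dip-slip = throw / sin(dip) = 241 m / sin(47°) = 329.5 m
rate = 329.5 m / 461 ka = 0.000715 m/yr = 0.715 m/kyr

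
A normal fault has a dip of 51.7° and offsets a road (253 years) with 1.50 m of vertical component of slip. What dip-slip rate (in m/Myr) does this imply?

7550 m/Myr

dip-slip = throw / sin(dip) = 1.50 m / sin(51.7°) = 1.911 m
rate = 1.911 m / 253 years = 0.00755 m/yr = 7550 m/Myr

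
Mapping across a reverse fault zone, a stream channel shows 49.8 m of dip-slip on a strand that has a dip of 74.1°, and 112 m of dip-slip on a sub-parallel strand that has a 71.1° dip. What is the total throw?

154 m

throw_A = 49.8 × sin(74.1°) = 47.89 m
throw_B = 112 × sin(71.1°) = 106 m
total = 47.89 + 106 = 154 m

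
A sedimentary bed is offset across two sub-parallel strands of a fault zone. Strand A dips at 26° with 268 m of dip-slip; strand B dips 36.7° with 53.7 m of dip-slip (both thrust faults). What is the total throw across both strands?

throw_A = 268 × sin(26°) = 117.5 m
throw_B = 53.7 × sin(36.7°) = 32.09 m
total = 117.5 + 32.09 = 150 m

150 m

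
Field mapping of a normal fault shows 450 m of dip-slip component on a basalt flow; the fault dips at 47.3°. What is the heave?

305 m

heave = dip-slip × cos(dip) = 450 m × cos(47.3°) = 305 m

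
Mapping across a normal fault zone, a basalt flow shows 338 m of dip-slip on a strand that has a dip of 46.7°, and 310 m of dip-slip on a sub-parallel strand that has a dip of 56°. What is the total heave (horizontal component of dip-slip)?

405 m

heave_A = 338 × cos(46.7°) = 231.8 m
heave_B = 310 × cos(56°) = 173.3 m
total = 231.8 + 173.3 = 405 m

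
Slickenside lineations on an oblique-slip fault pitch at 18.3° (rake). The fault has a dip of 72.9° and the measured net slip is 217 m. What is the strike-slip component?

strike-slip = net slip × cos(rake) = 217 m × cos(18.3°) = 206 m

206 m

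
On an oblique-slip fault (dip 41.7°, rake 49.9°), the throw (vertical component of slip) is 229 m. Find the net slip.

dip-slip = throw / sin(dip) = 229 / sin(41.7°) = 344.2 m
net slip = dip-slip / sin(rake) = 344.2 / sin(49.9°) = 450 m

450 m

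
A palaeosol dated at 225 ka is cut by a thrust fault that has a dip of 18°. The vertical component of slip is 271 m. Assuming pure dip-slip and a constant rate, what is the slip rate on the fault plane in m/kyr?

3.90 m/kyr

dip-slip = throw / sin(dip) = 271 m / sin(18°) = 877 m
rate = 877 m / 225 ka = 0.00390 m/yr = 3.90 m/kyr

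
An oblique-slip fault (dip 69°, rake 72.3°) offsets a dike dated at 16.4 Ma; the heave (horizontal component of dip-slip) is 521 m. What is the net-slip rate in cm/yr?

dip-slip = heave / cos(dip) = 521 / cos(69°) = 1454 m
net slip = dip-slip / sin(rake) = 1454 / sin(72.3°) = 1526 m
rate = 1526 m / 16.4 Ma = 0.0000931 m/yr = 0.00931 cm/yr

0.00931 cm/yr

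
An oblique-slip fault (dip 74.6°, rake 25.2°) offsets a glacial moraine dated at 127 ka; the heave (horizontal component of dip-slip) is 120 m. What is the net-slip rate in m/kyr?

dip-slip = heave / cos(dip) = 120 / cos(74.6°) = 451.9 m
net slip = dip-slip / sin(rake) = 451.9 / sin(25.2°) = 1061 m
rate = 1061 m / 127 ka = 0.00836 m/yr = 8.36 m/kyr

8.36 m/kyr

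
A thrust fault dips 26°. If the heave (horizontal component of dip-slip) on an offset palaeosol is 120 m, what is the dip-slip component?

dip-slip = heave / cos(dip) = 120 / cos(26°) = 134 m

134 m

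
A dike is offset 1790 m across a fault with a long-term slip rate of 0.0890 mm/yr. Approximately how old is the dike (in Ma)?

age = offset / rate = 1790 m / (0.0890 mm/yr) = 2.01e+07 yr = 20.1 Ma

20.1 Ma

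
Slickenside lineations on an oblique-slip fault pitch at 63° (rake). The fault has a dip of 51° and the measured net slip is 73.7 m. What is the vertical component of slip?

dip-slip = net slip × sin(rake) = 73.7 m × sin(63°) = 65.67 m
throw = dip-slip × sin(dip) = 65.67 × sin(51°) = 51 m

51 m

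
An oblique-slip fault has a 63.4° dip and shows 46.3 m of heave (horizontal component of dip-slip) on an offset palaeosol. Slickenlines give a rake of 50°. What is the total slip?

dip-slip = heave / cos(dip) = 46.3 / cos(63.4°) = 103.4 m
net slip = dip-slip / sin(rake) = 103.4 / sin(50°) = 135 m

135 m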